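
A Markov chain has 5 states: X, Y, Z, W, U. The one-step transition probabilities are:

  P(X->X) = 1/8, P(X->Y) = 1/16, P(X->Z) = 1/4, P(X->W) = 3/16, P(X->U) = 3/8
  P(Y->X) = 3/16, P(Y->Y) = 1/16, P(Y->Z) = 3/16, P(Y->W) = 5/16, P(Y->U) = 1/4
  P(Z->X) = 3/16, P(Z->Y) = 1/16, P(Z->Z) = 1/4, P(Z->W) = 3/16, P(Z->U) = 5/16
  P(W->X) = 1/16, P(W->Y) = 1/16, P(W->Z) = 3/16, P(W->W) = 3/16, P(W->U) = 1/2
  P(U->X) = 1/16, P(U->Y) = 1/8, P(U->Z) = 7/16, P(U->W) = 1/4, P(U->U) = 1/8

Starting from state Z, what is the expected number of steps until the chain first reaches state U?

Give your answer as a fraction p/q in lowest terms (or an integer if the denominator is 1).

Answer: 34816/12353

Derivation:
Let h_i = expected steps to first reach U from state i.
Boundary: h_U = 0.
First-step equations for the other states:
  h_X = 1 + 1/8*h_X + 1/16*h_Y + 1/4*h_Z + 3/16*h_W + 3/8*h_U
  h_Y = 1 + 3/16*h_X + 1/16*h_Y + 3/16*h_Z + 5/16*h_W + 1/4*h_U
  h_Z = 1 + 3/16*h_X + 1/16*h_Y + 1/4*h_Z + 3/16*h_W + 5/16*h_U
  h_W = 1 + 1/16*h_X + 1/16*h_Y + 3/16*h_Z + 3/16*h_W + 1/2*h_U

Substituting h_U = 0 and rearranging gives the linear system (I - Q) h = 1:
  [7/8, -1/16, -1/4, -3/16] . (h_X, h_Y, h_Z, h_W) = 1
  [-3/16, 15/16, -3/16, -5/16] . (h_X, h_Y, h_Z, h_W) = 1
  [-3/16, -1/16, 3/4, -3/16] . (h_X, h_Y, h_Z, h_W) = 1
  [-1/16, -1/16, -3/16, 13/16] . (h_X, h_Y, h_Z, h_W) = 1

Solving yields:
  h_X = 32768/12353
  h_Y = 36208/12353
  h_Z = 34816/12353
  h_W = 28544/12353

Starting state is Z, so the expected hitting time is h_Z = 34816/12353.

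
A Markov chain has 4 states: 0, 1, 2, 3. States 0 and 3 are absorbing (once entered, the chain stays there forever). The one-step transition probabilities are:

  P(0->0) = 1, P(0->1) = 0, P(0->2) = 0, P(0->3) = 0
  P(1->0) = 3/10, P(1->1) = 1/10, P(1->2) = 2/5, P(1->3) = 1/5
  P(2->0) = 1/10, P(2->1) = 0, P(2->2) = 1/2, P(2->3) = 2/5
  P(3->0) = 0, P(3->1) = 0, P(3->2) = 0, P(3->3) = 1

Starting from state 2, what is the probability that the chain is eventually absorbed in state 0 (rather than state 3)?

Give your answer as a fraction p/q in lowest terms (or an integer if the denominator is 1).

Answer: 1/5

Derivation:
Let a_i = P(absorbed in 0 | start in state i).
Boundary conditions: a_0 = 1, a_3 = 0.
For each transient state i, a_i = sum_j P(i->j) * a_j:
  a_1 = 3/10*a_0 + 1/10*a_1 + 2/5*a_2 + 1/5*a_3
  a_2 = 1/10*a_0 + 0*a_1 + 1/2*a_2 + 2/5*a_3

Substituting a_0 = 1 and a_3 = 0, rearrange to (I - Q) a = r where r[i] = P(i -> 0):
  [9/10, -2/5] . (a_1, a_2) = 3/10
  [0, 1/2] . (a_1, a_2) = 1/10

Solving yields:
  a_1 = 19/45
  a_2 = 1/5

Starting state is 2, so the absorption probability is a_2 = 1/5.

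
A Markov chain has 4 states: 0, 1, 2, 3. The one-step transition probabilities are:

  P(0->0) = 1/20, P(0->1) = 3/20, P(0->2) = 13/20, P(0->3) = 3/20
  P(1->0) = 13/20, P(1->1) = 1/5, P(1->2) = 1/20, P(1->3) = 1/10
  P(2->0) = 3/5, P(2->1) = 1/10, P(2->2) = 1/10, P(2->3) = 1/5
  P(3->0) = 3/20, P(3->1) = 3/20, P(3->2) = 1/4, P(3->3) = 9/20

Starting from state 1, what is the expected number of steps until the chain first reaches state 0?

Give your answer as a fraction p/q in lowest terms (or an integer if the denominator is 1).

Answer: 2390/1343

Derivation:
Let h_i = expected steps to first reach 0 from state i.
Boundary: h_0 = 0.
First-step equations for the other states:
  h_1 = 1 + 13/20*h_0 + 1/5*h_1 + 1/20*h_2 + 1/10*h_3
  h_2 = 1 + 3/5*h_0 + 1/10*h_1 + 1/10*h_2 + 1/5*h_3
  h_3 = 1 + 3/20*h_0 + 3/20*h_1 + 1/4*h_2 + 9/20*h_3

Substituting h_0 = 0 and rearranging gives the linear system (I - Q) h = 1:
  [4/5, -1/20, -1/10] . (h_1, h_2, h_3) = 1
  [-1/10, 9/10, -1/5] . (h_1, h_2, h_3) = 1
  [-3/20, -1/4, 11/20] . (h_1, h_2, h_3) = 1

Solving yields:
  h_1 = 2390/1343
  h_2 = 160/79
  h_3 = 4330/1343

Starting state is 1, so the expected hitting time is h_1 = 2390/1343.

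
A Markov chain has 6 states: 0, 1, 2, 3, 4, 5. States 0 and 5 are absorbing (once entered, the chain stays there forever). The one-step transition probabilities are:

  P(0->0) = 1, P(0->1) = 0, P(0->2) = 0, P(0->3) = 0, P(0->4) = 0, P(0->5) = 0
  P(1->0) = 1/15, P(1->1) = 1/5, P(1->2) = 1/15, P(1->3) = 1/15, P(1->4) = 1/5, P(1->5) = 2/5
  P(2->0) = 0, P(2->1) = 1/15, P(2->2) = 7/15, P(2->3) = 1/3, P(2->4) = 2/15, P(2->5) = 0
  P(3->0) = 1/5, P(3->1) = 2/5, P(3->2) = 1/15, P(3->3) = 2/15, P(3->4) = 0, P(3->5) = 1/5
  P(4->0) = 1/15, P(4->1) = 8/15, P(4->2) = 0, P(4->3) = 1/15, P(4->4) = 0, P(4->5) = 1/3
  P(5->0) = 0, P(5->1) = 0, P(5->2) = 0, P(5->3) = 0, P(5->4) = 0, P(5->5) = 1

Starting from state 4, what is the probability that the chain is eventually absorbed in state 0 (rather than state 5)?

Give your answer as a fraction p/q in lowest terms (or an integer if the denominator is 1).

Answer: 362/1951

Derivation:
Let a_i = P(absorbed in 0 | start in state i).
Boundary conditions: a_0 = 1, a_5 = 0.
For each transient state i, a_i = sum_j P(i->j) * a_j:
  a_1 = 1/15*a_0 + 1/5*a_1 + 1/15*a_2 + 1/15*a_3 + 1/5*a_4 + 2/5*a_5
  a_2 = 0*a_0 + 1/15*a_1 + 7/15*a_2 + 1/3*a_3 + 2/15*a_4 + 0*a_5
  a_3 = 1/5*a_0 + 2/5*a_1 + 1/15*a_2 + 2/15*a_3 + 0*a_4 + 1/5*a_5
  a_4 = 1/15*a_0 + 8/15*a_1 + 0*a_2 + 1/15*a_3 + 0*a_4 + 1/3*a_5

Substituting a_0 = 1 and a_5 = 0, rearrange to (I - Q) a = r where r[i] = P(i -> 0):
  [4/5, -1/15, -1/15, -1/5] . (a_1, a_2, a_3, a_4) = 1/15
  [-1/15, 8/15, -1/3, -2/15] . (a_1, a_2, a_3, a_4) = 0
  [-2/5, -1/15, 13/15, 0] . (a_1, a_2, a_3, a_4) = 1/5
  [-8/15, 0, -1/15, 1] . (a_1, a_2, a_3, a_4) = 1/15

Solving yields:
  a_1 = 353/1951
  a_2 = 544/1951
  a_3 = 655/1951
  a_4 = 362/1951

Starting state is 4, so the absorption probability is a_4 = 362/1951.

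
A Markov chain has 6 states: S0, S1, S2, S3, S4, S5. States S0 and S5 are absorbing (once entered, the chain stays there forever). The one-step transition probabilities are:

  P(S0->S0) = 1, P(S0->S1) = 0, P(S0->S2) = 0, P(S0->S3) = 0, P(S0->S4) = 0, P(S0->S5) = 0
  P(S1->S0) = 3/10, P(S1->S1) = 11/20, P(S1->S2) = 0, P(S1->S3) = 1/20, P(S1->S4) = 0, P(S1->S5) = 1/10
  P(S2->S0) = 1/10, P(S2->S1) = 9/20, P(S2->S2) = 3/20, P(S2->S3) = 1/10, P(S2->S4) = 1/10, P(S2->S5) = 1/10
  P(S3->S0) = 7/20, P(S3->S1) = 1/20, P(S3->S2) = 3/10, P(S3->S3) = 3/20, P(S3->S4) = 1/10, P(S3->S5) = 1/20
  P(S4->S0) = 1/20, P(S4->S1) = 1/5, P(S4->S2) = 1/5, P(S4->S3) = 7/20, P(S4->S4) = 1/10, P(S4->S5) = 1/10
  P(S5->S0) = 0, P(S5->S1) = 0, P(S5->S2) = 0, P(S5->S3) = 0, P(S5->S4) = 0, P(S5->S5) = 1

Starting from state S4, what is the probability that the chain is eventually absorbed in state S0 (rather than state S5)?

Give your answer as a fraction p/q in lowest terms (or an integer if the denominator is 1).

Answer: 26521/39082

Derivation:
Let a_i = P(absorbed in S0 | start in state i).
Boundary conditions: a_S0 = 1, a_S5 = 0.
For each transient state i, a_i = sum_j P(i->j) * a_j:
  a_S1 = 3/10*a_S0 + 11/20*a_S1 + 0*a_S2 + 1/20*a_S3 + 0*a_S4 + 1/10*a_S5
  a_S2 = 1/10*a_S0 + 9/20*a_S1 + 3/20*a_S2 + 1/10*a_S3 + 1/10*a_S4 + 1/10*a_S5
  a_S3 = 7/20*a_S0 + 1/20*a_S1 + 3/10*a_S2 + 3/20*a_S3 + 1/10*a_S4 + 1/20*a_S5
  a_S4 = 1/20*a_S0 + 1/5*a_S1 + 1/5*a_S2 + 7/20*a_S3 + 1/10*a_S4 + 1/10*a_S5

Substituting a_S0 = 1 and a_S5 = 0, rearrange to (I - Q) a = r where r[i] = P(i -> S0):
  [9/20, 0, -1/20, 0] . (a_S1, a_S2, a_S3, a_S4) = 3/10
  [-9/20, 17/20, -1/10, -1/10] . (a_S1, a_S2, a_S3, a_S4) = 1/10
  [-1/20, -3/10, 17/20, -1/10] . (a_S1, a_S2, a_S3, a_S4) = 7/20
  [-1/5, -1/5, -7/20, 9/10] . (a_S1, a_S2, a_S3, a_S4) = 1/20

Solving yields:
  a_S1 = 14718/19541
  a_S2 = 13441/19541
  a_S3 = 15216/19541
  a_S4 = 26521/39082

Starting state is S4, so the absorption probability is a_S4 = 26521/39082.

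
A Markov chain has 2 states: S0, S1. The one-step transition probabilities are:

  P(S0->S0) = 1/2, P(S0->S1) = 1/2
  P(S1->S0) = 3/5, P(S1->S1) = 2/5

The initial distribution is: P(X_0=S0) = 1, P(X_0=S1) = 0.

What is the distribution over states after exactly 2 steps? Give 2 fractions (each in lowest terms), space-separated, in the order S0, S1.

Propagating the distribution step by step (d_{t+1} = d_t * P):
d_0 = (S0=1, S1=0)
  d_1[S0] = 1*1/2 + 0*3/5 = 1/2
  d_1[S1] = 1*1/2 + 0*2/5 = 1/2
d_1 = (S0=1/2, S1=1/2)
  d_2[S0] = 1/2*1/2 + 1/2*3/5 = 11/20
  d_2[S1] = 1/2*1/2 + 1/2*2/5 = 9/20
d_2 = (S0=11/20, S1=9/20)

Answer: 11/20 9/20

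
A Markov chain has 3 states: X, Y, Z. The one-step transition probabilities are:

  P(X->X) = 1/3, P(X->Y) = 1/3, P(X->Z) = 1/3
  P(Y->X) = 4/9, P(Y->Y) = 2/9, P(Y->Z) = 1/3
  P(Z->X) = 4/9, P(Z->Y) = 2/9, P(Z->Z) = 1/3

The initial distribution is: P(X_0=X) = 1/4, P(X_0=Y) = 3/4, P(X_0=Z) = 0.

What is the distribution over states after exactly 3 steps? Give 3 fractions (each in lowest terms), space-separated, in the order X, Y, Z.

Answer: 389/972 259/972 1/3

Derivation:
Propagating the distribution step by step (d_{t+1} = d_t * P):
d_0 = (X=1/4, Y=3/4, Z=0)
  d_1[X] = 1/4*1/3 + 3/4*4/9 + 0*4/9 = 5/12
  d_1[Y] = 1/4*1/3 + 3/4*2/9 + 0*2/9 = 1/4
  d_1[Z] = 1/4*1/3 + 3/4*1/3 + 0*1/3 = 1/3
d_1 = (X=5/12, Y=1/4, Z=1/3)
  d_2[X] = 5/12*1/3 + 1/4*4/9 + 1/3*4/9 = 43/108
  d_2[Y] = 5/12*1/3 + 1/4*2/9 + 1/3*2/9 = 29/108
  d_2[Z] = 5/12*1/3 + 1/4*1/3 + 1/3*1/3 = 1/3
d_2 = (X=43/108, Y=29/108, Z=1/3)
  d_3[X] = 43/108*1/3 + 29/108*4/9 + 1/3*4/9 = 389/972
  d_3[Y] = 43/108*1/3 + 29/108*2/9 + 1/3*2/9 = 259/972
  d_3[Z] = 43/108*1/3 + 29/108*1/3 + 1/3*1/3 = 1/3
d_3 = (X=389/972, Y=259/972, Z=1/3)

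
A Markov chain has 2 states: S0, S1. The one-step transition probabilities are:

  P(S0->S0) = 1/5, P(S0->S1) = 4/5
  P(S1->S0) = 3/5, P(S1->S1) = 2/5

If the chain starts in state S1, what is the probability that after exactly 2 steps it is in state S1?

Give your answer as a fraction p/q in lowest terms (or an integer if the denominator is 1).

Computing P^2 by repeated multiplication:
P^1 =
  S0: [1/5, 4/5]
  S1: [3/5, 2/5]
P^2 =
  S0: [13/25, 12/25]
  S1: [9/25, 16/25]

(P^2)[S1 -> S1] = 16/25

Answer: 16/25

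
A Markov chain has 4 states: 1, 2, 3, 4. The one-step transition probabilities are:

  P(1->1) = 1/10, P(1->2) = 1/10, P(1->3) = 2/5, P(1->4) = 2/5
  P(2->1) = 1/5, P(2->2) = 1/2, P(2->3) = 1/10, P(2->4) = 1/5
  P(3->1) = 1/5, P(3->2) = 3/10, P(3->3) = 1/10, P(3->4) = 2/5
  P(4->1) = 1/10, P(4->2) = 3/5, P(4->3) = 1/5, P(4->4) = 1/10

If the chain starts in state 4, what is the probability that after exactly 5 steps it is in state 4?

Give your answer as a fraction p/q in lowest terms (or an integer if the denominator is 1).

Answer: 4839/20000

Derivation:
Computing P^5 by repeated multiplication:
P^1 =
  1: [1/10, 1/10, 2/5, 2/5]
  2: [1/5, 1/2, 1/10, 1/5]
  3: [1/5, 3/10, 1/10, 2/5]
  4: [1/10, 3/5, 1/5, 1/10]
P^2 =
  1: [3/20, 21/50, 17/100, 13/50]
  2: [4/25, 21/50, 9/50, 6/25]
  3: [7/50, 11/25, 1/5, 11/50]
  4: [9/50, 43/100, 7/50, 1/4]
P^3 =
  1: [159/1000, 54/125, 171/1000, 119/500]
  2: [4/25, 53/125, 43/250, 61/250]
  3: [41/250, 213/500, 41/250, 123/500]
  4: [157/1000, 17/40, 179/1000, 239/1000]
P^4 =
  1: [1603/10000, 213/500, 343/2000, 1211/5000]
  2: [399/2500, 213/500, 431/2500, 121/500]
  3: [159/1000, 2131/5000, 869/5000, 241/1000]
  4: [401/2500, 4253/10000, 171/1000, 2433/10000]
P^5 =
  1: [639/4000, 2129/5000, 17231/100000, 12107/50000]
  2: [999/6250, 10647/25000, 2151/12500, 1211/5000]
  3: [4/25, 21287/50000, 859/5000, 12123/50000]
  4: [15963/100000, 42597/100000, 3449/20000, 4839/20000]

(P^5)[4 -> 4] = 4839/20000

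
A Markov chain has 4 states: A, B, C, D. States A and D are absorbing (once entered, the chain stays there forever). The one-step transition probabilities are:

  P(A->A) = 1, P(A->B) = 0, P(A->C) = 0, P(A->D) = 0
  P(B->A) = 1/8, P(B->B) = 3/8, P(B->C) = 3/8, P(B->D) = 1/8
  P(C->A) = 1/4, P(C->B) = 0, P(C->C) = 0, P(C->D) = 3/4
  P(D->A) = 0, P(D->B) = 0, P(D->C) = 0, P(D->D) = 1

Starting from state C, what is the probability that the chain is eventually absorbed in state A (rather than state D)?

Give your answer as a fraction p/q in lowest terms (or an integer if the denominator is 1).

Let a_i = P(absorbed in A | start in state i).
Boundary conditions: a_A = 1, a_D = 0.
For each transient state i, a_i = sum_j P(i->j) * a_j:
  a_B = 1/8*a_A + 3/8*a_B + 3/8*a_C + 1/8*a_D
  a_C = 1/4*a_A + 0*a_B + 0*a_C + 3/4*a_D

Substituting a_A = 1 and a_D = 0, rearrange to (I - Q) a = r where r[i] = P(i -> A):
  [5/8, -3/8] . (a_B, a_C) = 1/8
  [0, 1] . (a_B, a_C) = 1/4

Solving yields:
  a_B = 7/20
  a_C = 1/4

Starting state is C, so the absorption probability is a_C = 1/4.

Answer: 1/4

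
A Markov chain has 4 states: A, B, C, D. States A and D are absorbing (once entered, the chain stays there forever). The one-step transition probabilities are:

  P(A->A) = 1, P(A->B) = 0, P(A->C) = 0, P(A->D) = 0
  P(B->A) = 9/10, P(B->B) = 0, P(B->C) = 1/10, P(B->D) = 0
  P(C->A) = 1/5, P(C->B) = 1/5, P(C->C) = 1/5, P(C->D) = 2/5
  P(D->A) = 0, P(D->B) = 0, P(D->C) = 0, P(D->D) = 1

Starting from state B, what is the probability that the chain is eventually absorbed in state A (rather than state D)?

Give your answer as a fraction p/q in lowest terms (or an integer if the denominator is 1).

Let a_i = P(absorbed in A | start in state i).
Boundary conditions: a_A = 1, a_D = 0.
For each transient state i, a_i = sum_j P(i->j) * a_j:
  a_B = 9/10*a_A + 0*a_B + 1/10*a_C + 0*a_D
  a_C = 1/5*a_A + 1/5*a_B + 1/5*a_C + 2/5*a_D

Substituting a_A = 1 and a_D = 0, rearrange to (I - Q) a = r where r[i] = P(i -> A):
  [1, -1/10] . (a_B, a_C) = 9/10
  [-1/5, 4/5] . (a_B, a_C) = 1/5

Solving yields:
  a_B = 37/39
  a_C = 19/39

Starting state is B, so the absorption probability is a_B = 37/39.

Answer: 37/39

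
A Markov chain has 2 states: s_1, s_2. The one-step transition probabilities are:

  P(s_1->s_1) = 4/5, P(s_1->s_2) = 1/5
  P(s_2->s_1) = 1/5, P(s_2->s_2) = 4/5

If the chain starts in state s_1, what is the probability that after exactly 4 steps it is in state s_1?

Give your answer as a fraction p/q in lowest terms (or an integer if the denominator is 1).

Computing P^4 by repeated multiplication:
P^1 =
  s_1: [4/5, 1/5]
  s_2: [1/5, 4/5]
P^2 =
  s_1: [17/25, 8/25]
  s_2: [8/25, 17/25]
P^3 =
  s_1: [76/125, 49/125]
  s_2: [49/125, 76/125]
P^4 =
  s_1: [353/625, 272/625]
  s_2: [272/625, 353/625]

(P^4)[s_1 -> s_1] = 353/625

Answer: 353/625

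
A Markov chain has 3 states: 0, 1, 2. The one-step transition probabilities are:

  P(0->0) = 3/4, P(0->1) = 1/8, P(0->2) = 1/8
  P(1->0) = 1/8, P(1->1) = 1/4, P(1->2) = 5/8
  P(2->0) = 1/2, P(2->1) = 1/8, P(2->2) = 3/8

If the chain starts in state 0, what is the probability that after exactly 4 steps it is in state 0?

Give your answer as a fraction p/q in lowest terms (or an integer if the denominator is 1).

Computing P^4 by repeated multiplication:
P^1 =
  0: [3/4, 1/8, 1/8]
  1: [1/8, 1/4, 5/8]
  2: [1/2, 1/8, 3/8]
P^2 =
  0: [41/64, 9/64, 7/32]
  1: [7/16, 5/32, 13/32]
  2: [37/64, 9/64, 9/32]
P^3 =
  0: [311/512, 73/512, 1/4]
  1: [141/256, 37/256, 39/128]
  2: [303/512, 73/512, 17/64]
P^4 =
  0: [2451/4096, 585/4096, 265/1024]
  1: [1195/2048, 293/2048, 35/128]
  2: [2435/4096, 585/4096, 269/1024]

(P^4)[0 -> 0] = 2451/4096

Answer: 2451/4096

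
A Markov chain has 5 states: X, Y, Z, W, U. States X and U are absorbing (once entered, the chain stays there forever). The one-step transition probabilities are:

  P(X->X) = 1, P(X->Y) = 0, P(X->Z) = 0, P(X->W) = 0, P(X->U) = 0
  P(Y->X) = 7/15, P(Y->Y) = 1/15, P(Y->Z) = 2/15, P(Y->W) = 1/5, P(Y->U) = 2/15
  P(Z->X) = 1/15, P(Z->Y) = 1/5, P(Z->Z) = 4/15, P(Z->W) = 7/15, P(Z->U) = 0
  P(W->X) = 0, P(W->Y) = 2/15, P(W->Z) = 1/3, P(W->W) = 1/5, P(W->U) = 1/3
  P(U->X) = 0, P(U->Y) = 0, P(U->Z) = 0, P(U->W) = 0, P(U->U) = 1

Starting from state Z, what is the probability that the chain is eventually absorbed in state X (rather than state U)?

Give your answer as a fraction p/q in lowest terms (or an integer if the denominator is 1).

Answer: 512/1147

Derivation:
Let a_i = P(absorbed in X | start in state i).
Boundary conditions: a_X = 1, a_U = 0.
For each transient state i, a_i = sum_j P(i->j) * a_j:
  a_Y = 7/15*a_X + 1/15*a_Y + 2/15*a_Z + 1/5*a_W + 2/15*a_U
  a_Z = 1/15*a_X + 1/5*a_Y + 4/15*a_Z + 7/15*a_W + 0*a_U
  a_W = 0*a_X + 2/15*a_Y + 1/3*a_Z + 1/5*a_W + 1/3*a_U

Substituting a_X = 1 and a_U = 0, rearrange to (I - Q) a = r where r[i] = P(i -> X):
  [14/15, -2/15, -1/5] . (a_Y, a_Z, a_W) = 7/15
  [-1/5, 11/15, -7/15] . (a_Y, a_Z, a_W) = 1/15
  [-2/15, -1/3, 4/5] . (a_Y, a_Z, a_W) = 0

Solving yields:
  a_Y = 718/1147
  a_Z = 512/1147
  a_W = 9/31

Starting state is Z, so the absorption probability is a_Z = 512/1147.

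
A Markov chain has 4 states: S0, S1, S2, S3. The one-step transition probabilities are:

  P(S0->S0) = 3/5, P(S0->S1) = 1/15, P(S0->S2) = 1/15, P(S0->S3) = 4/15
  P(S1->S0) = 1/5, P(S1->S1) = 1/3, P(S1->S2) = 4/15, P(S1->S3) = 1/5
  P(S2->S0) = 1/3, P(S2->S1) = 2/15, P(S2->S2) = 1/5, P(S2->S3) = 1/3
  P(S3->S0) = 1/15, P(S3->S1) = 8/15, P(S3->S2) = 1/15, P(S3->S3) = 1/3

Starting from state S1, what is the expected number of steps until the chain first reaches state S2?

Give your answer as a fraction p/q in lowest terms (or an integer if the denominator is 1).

Answer: 255/41

Derivation:
Let h_i = expected steps to first reach S2 from state i.
Boundary: h_S2 = 0.
First-step equations for the other states:
  h_S0 = 1 + 3/5*h_S0 + 1/15*h_S1 + 1/15*h_S2 + 4/15*h_S3
  h_S1 = 1 + 1/5*h_S0 + 1/3*h_S1 + 4/15*h_S2 + 1/5*h_S3
  h_S3 = 1 + 1/15*h_S0 + 8/15*h_S1 + 1/15*h_S2 + 1/3*h_S3

Substituting h_S2 = 0 and rearranging gives the linear system (I - Q) h = 1:
  [2/5, -1/15, -4/15] . (h_S0, h_S1, h_S3) = 1
  [-1/5, 2/3, -1/5] . (h_S0, h_S1, h_S3) = 1
  [-1/15, -8/15, 2/3] . (h_S0, h_S1, h_S3) = 1

Solving yields:
  h_S0 = 345/41
  h_S1 = 255/41
  h_S3 = 300/41

Starting state is S1, so the expected hitting time is h_S1 = 255/41.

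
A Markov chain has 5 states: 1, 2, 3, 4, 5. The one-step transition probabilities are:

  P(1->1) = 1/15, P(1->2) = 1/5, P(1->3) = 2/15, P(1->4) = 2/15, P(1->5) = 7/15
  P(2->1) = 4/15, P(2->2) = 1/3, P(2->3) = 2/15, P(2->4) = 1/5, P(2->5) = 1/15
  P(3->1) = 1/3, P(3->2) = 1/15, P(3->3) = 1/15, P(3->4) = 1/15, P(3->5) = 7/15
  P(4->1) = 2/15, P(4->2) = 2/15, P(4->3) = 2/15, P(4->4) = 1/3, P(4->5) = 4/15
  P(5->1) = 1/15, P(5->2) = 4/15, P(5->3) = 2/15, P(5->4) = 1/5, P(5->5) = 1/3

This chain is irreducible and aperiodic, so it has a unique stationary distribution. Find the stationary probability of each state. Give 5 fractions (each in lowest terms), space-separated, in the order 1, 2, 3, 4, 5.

Answer: 3491/22216 2435/11108 1/8 4431/22216 6647/22216

Derivation:
The stationary distribution satisfies pi = pi * P, i.e.:
  pi_1 = 1/15*pi_1 + 4/15*pi_2 + 1/3*pi_3 + 2/15*pi_4 + 1/15*pi_5
  pi_2 = 1/5*pi_1 + 1/3*pi_2 + 1/15*pi_3 + 2/15*pi_4 + 4/15*pi_5
  pi_3 = 2/15*pi_1 + 2/15*pi_2 + 1/15*pi_3 + 2/15*pi_4 + 2/15*pi_5
  pi_4 = 2/15*pi_1 + 1/5*pi_2 + 1/15*pi_3 + 1/3*pi_4 + 1/5*pi_5
  pi_5 = 7/15*pi_1 + 1/15*pi_2 + 7/15*pi_3 + 4/15*pi_4 + 1/3*pi_5
with normalization: pi_1 + pi_2 + pi_3 + pi_4 + pi_5 = 1.

Using the first 4 balance equations plus normalization, the linear system A*pi = b is:
  [-14/15, 4/15, 1/3, 2/15, 1/15] . pi = 0
  [1/5, -2/3, 1/15, 2/15, 4/15] . pi = 0
  [2/15, 2/15, -14/15, 2/15, 2/15] . pi = 0
  [2/15, 1/5, 1/15, -2/3, 1/5] . pi = 0
  [1, 1, 1, 1, 1] . pi = 1

Solving yields:
  pi_1 = 3491/22216
  pi_2 = 2435/11108
  pi_3 = 1/8
  pi_4 = 4431/22216
  pi_5 = 6647/22216

Verification (pi * P):
  3491/22216*1/15 + 2435/11108*4/15 + 1/8*1/3 + 4431/22216*2/15 + 6647/22216*1/15 = 3491/22216 = pi_1  (ok)
  3491/22216*1/5 + 2435/11108*1/3 + 1/8*1/15 + 4431/22216*2/15 + 6647/22216*4/15 = 2435/11108 = pi_2  (ok)
  3491/22216*2/15 + 2435/11108*2/15 + 1/8*1/15 + 4431/22216*2/15 + 6647/22216*2/15 = 1/8 = pi_3  (ok)
  3491/22216*2/15 + 2435/11108*1/5 + 1/8*1/15 + 4431/22216*1/3 + 6647/22216*1/5 = 4431/22216 = pi_4  (ok)
  3491/22216*7/15 + 2435/11108*1/15 + 1/8*7/15 + 4431/22216*4/15 + 6647/22216*1/3 = 6647/22216 = pi_5  (ok)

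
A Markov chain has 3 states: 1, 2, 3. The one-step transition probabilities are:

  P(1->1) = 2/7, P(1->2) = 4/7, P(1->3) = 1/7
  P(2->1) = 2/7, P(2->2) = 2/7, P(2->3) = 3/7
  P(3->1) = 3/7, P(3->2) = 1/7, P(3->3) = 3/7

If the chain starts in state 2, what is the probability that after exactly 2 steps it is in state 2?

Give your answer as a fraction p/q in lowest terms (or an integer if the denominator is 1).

Computing P^2 by repeated multiplication:
P^1 =
  1: [2/7, 4/7, 1/7]
  2: [2/7, 2/7, 3/7]
  3: [3/7, 1/7, 3/7]
P^2 =
  1: [15/49, 17/49, 17/49]
  2: [17/49, 15/49, 17/49]
  3: [17/49, 17/49, 15/49]

(P^2)[2 -> 2] = 15/49

Answer: 15/49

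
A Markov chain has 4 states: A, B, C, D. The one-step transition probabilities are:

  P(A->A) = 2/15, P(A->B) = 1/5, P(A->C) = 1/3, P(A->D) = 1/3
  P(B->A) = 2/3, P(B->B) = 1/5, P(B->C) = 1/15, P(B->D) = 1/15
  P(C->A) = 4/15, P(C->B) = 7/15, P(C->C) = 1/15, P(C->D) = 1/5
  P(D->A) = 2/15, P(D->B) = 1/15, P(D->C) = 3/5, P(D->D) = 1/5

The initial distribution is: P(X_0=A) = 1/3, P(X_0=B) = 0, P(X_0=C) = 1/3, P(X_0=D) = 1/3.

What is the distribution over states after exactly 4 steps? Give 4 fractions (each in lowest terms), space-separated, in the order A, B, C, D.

Propagating the distribution step by step (d_{t+1} = d_t * P):
d_0 = (A=1/3, B=0, C=1/3, D=1/3)
  d_1[A] = 1/3*2/15 + 0*2/3 + 1/3*4/15 + 1/3*2/15 = 8/45
  d_1[B] = 1/3*1/5 + 0*1/5 + 1/3*7/15 + 1/3*1/15 = 11/45
  d_1[C] = 1/3*1/3 + 0*1/15 + 1/3*1/15 + 1/3*3/5 = 1/3
  d_1[D] = 1/3*1/3 + 0*1/15 + 1/3*1/5 + 1/3*1/5 = 11/45
d_1 = (A=8/45, B=11/45, C=1/3, D=11/45)
  d_2[A] = 8/45*2/15 + 11/45*2/3 + 1/3*4/15 + 11/45*2/15 = 208/675
  d_2[B] = 8/45*1/5 + 11/45*1/5 + 1/3*7/15 + 11/45*1/15 = 173/675
  d_2[C] = 8/45*1/3 + 11/45*1/15 + 1/3*1/15 + 11/45*3/5 = 11/45
  d_2[D] = 8/45*1/3 + 11/45*1/15 + 1/3*1/5 + 11/45*1/5 = 43/225
d_2 = (A=208/675, B=173/675, C=11/45, D=43/225)
  d_3[A] = 208/675*2/15 + 173/675*2/3 + 11/45*4/15 + 43/225*2/15 = 3064/10125
  d_3[B] = 208/675*1/5 + 173/675*1/5 + 11/45*7/15 + 43/225*1/15 = 809/3375
  d_3[C] = 208/675*1/3 + 173/675*1/15 + 11/45*1/15 + 43/225*3/5 = 2539/10125
  d_3[D] = 208/675*1/3 + 173/675*1/15 + 11/45*1/5 + 43/225*1/5 = 419/2025
d_3 = (A=3064/10125, B=809/3375, C=2539/10125, D=419/2025)
  d_4[A] = 3064/10125*2/15 + 809/3375*2/3 + 2539/10125*4/15 + 419/2025*2/15 = 44744/151875
  d_4[B] = 3064/10125*1/5 + 809/3375*1/5 + 2539/10125*7/15 + 419/2025*1/15 = 36341/151875
  d_4[C] = 3064/10125*1/3 + 809/3375*1/15 + 2539/10125*1/15 + 419/2025*3/5 = 4349/16875
  d_4[D] = 3064/10125*1/3 + 809/3375*1/15 + 2539/10125*1/5 + 419/2025*1/5 = 31649/151875
d_4 = (A=44744/151875, B=36341/151875, C=4349/16875, D=31649/151875)

Answer: 44744/151875 36341/151875 4349/16875 31649/151875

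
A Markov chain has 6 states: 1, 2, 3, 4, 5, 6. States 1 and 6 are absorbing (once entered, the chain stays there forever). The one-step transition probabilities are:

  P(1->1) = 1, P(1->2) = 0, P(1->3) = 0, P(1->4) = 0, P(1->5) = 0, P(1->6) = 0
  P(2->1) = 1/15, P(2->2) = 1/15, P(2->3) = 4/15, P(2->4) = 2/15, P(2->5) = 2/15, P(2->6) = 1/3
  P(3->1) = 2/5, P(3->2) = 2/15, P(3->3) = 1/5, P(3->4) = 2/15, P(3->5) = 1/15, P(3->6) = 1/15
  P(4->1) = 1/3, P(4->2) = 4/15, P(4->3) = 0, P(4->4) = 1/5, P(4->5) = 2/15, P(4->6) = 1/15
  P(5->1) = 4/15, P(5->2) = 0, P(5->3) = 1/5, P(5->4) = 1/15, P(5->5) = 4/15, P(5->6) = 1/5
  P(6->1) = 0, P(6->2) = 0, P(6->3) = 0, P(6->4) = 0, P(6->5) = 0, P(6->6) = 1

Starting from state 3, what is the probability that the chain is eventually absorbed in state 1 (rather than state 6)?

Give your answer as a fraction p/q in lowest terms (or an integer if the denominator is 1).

Let a_i = P(absorbed in 1 | start in state i).
Boundary conditions: a_1 = 1, a_6 = 0.
For each transient state i, a_i = sum_j P(i->j) * a_j:
  a_2 = 1/15*a_1 + 1/15*a_2 + 4/15*a_3 + 2/15*a_4 + 2/15*a_5 + 1/3*a_6
  a_3 = 2/5*a_1 + 2/15*a_2 + 1/5*a_3 + 2/15*a_4 + 1/15*a_5 + 1/15*a_6
  a_4 = 1/3*a_1 + 4/15*a_2 + 0*a_3 + 1/5*a_4 + 2/15*a_5 + 1/15*a_6
  a_5 = 4/15*a_1 + 0*a_2 + 1/5*a_3 + 1/15*a_4 + 4/15*a_5 + 1/5*a_6

Substituting a_1 = 1 and a_6 = 0, rearrange to (I - Q) a = r where r[i] = P(i -> 1):
  [14/15, -4/15, -2/15, -2/15] . (a_2, a_3, a_4, a_5) = 1/15
  [-2/15, 4/5, -2/15, -1/15] . (a_2, a_3, a_4, a_5) = 2/5
  [-4/15, 0, 4/5, -2/15] . (a_2, a_3, a_4, a_5) = 1/3
  [0, -1/5, -1/15, 11/15] . (a_2, a_3, a_4, a_5) = 4/15

Solving yields:
  a_2 = 4333/9208
  a_3 = 6849/9208
  a_4 = 6245/9208
  a_5 = 723/1151

Starting state is 3, so the absorption probability is a_3 = 6849/9208.

Answer: 6849/9208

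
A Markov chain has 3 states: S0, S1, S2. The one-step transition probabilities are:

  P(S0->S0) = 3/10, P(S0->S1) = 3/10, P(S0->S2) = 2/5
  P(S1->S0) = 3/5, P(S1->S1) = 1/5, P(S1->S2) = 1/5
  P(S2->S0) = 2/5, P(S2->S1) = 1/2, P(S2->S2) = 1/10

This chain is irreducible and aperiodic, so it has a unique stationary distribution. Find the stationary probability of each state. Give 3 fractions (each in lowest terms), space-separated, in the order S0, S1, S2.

Answer: 62/147 47/147 38/147

Derivation:
The stationary distribution satisfies pi = pi * P, i.e.:
  pi_S0 = 3/10*pi_S0 + 3/5*pi_S1 + 2/5*pi_S2
  pi_S1 = 3/10*pi_S0 + 1/5*pi_S1 + 1/2*pi_S2
  pi_S2 = 2/5*pi_S0 + 1/5*pi_S1 + 1/10*pi_S2
with normalization: pi_S0 + pi_S1 + pi_S2 = 1.

Using the first 2 balance equations plus normalization, the linear system A*pi = b is:
  [-7/10, 3/5, 2/5] . pi = 0
  [3/10, -4/5, 1/2] . pi = 0
  [1, 1, 1] . pi = 1

Solving yields:
  pi_S0 = 62/147
  pi_S1 = 47/147
  pi_S2 = 38/147

Verification (pi * P):
  62/147*3/10 + 47/147*3/5 + 38/147*2/5 = 62/147 = pi_S0  (ok)
  62/147*3/10 + 47/147*1/5 + 38/147*1/2 = 47/147 = pi_S1  (ok)
  62/147*2/5 + 47/147*1/5 + 38/147*1/10 = 38/147 = pi_S2  (ok)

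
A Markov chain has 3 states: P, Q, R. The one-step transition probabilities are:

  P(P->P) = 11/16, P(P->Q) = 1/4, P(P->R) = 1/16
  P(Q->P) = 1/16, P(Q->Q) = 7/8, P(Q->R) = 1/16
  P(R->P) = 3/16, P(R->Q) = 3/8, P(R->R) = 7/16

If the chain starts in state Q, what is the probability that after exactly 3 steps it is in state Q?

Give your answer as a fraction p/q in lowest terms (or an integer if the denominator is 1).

Answer: 391/512

Derivation:
Computing P^3 by repeated multiplication:
P^1 =
  P: [11/16, 1/4, 1/16]
  Q: [1/16, 7/8, 1/16]
  R: [3/16, 3/8, 7/16]
P^2 =
  P: [1/2, 53/128, 11/128]
  Q: [7/64, 103/128, 11/128]
  R: [15/64, 69/128, 29/128]
P^3 =
  P: [395/1024, 133/256, 97/1024]
  Q: [145/1024, 391/512, 97/1024]
  R: [243/1024, 315/512, 151/1024]

(P^3)[Q -> Q] = 391/512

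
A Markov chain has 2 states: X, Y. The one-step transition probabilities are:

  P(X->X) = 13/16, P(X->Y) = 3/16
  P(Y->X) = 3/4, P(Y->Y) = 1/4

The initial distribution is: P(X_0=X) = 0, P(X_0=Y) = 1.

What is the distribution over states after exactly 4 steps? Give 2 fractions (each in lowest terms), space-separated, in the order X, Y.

Propagating the distribution step by step (d_{t+1} = d_t * P):
d_0 = (X=0, Y=1)
  d_1[X] = 0*13/16 + 1*3/4 = 3/4
  d_1[Y] = 0*3/16 + 1*1/4 = 1/4
d_1 = (X=3/4, Y=1/4)
  d_2[X] = 3/4*13/16 + 1/4*3/4 = 51/64
  d_2[Y] = 3/4*3/16 + 1/4*1/4 = 13/64
d_2 = (X=51/64, Y=13/64)
  d_3[X] = 51/64*13/16 + 13/64*3/4 = 819/1024
  d_3[Y] = 51/64*3/16 + 13/64*1/4 = 205/1024
d_3 = (X=819/1024, Y=205/1024)
  d_4[X] = 819/1024*13/16 + 205/1024*3/4 = 13107/16384
  d_4[Y] = 819/1024*3/16 + 205/1024*1/4 = 3277/16384
d_4 = (X=13107/16384, Y=3277/16384)

Answer: 13107/16384 3277/16384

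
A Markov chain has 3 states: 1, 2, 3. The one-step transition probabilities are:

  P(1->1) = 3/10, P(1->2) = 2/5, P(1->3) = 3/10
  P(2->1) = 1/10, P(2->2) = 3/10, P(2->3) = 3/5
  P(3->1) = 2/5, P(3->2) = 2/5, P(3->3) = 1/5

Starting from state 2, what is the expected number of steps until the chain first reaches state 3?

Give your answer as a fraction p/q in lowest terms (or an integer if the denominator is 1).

Answer: 16/9

Derivation:
Let h_i = expected steps to first reach 3 from state i.
Boundary: h_3 = 0.
First-step equations for the other states:
  h_1 = 1 + 3/10*h_1 + 2/5*h_2 + 3/10*h_3
  h_2 = 1 + 1/10*h_1 + 3/10*h_2 + 3/5*h_3

Substituting h_3 = 0 and rearranging gives the linear system (I - Q) h = 1:
  [7/10, -2/5] . (h_1, h_2) = 1
  [-1/10, 7/10] . (h_1, h_2) = 1

Solving yields:
  h_1 = 22/9
  h_2 = 16/9

Starting state is 2, so the expected hitting time is h_2 = 16/9.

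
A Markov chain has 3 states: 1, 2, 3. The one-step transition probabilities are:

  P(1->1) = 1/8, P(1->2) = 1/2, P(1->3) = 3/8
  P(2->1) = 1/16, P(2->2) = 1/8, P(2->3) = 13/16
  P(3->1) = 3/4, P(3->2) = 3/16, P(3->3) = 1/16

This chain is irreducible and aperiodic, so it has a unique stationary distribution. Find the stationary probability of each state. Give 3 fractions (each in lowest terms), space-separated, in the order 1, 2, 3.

The stationary distribution satisfies pi = pi * P, i.e.:
  pi_1 = 1/8*pi_1 + 1/16*pi_2 + 3/4*pi_3
  pi_2 = 1/2*pi_1 + 1/8*pi_2 + 3/16*pi_3
  pi_3 = 3/8*pi_1 + 13/16*pi_2 + 1/16*pi_3
with normalization: pi_1 + pi_2 + pi_3 = 1.

Using the first 2 balance equations plus normalization, the linear system A*pi = b is:
  [-7/8, 1/16, 3/4] . pi = 0
  [1/2, -7/8, 3/16] . pi = 0
  [1, 1, 1] . pi = 1

Solving yields:
  pi_1 = 171/497
  pi_2 = 138/497
  pi_3 = 188/497

Verification (pi * P):
  171/497*1/8 + 138/497*1/16 + 188/497*3/4 = 171/497 = pi_1  (ok)
  171/497*1/2 + 138/497*1/8 + 188/497*3/16 = 138/497 = pi_2  (ok)
  171/497*3/8 + 138/497*13/16 + 188/497*1/16 = 188/497 = pi_3  (ok)

Answer: 171/497 138/497 188/497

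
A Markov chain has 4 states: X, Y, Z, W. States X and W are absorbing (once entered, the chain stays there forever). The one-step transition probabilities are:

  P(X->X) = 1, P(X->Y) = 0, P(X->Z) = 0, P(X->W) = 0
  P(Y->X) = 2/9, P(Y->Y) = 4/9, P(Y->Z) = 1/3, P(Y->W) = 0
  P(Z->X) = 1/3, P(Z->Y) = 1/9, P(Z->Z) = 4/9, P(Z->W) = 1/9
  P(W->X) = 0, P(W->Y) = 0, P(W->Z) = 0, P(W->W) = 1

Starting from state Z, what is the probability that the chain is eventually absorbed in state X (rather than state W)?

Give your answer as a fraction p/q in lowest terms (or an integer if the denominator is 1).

Let a_i = P(absorbed in X | start in state i).
Boundary conditions: a_X = 1, a_W = 0.
For each transient state i, a_i = sum_j P(i->j) * a_j:
  a_Y = 2/9*a_X + 4/9*a_Y + 1/3*a_Z + 0*a_W
  a_Z = 1/3*a_X + 1/9*a_Y + 4/9*a_Z + 1/9*a_W

Substituting a_X = 1 and a_W = 0, rearrange to (I - Q) a = r where r[i] = P(i -> X):
  [5/9, -1/3] . (a_Y, a_Z) = 2/9
  [-1/9, 5/9] . (a_Y, a_Z) = 1/3

Solving yields:
  a_Y = 19/22
  a_Z = 17/22

Starting state is Z, so the absorption probability is a_Z = 17/22.

Answer: 17/22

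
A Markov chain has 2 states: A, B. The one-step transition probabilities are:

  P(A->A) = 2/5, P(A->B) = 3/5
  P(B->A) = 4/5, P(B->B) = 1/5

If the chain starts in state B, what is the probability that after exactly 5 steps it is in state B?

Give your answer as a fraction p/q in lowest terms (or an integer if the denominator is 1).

Computing P^5 by repeated multiplication:
P^1 =
  A: [2/5, 3/5]
  B: [4/5, 1/5]
P^2 =
  A: [16/25, 9/25]
  B: [12/25, 13/25]
P^3 =
  A: [68/125, 57/125]
  B: [76/125, 49/125]
P^4 =
  A: [364/625, 261/625]
  B: [348/625, 277/625]
P^5 =
  A: [1772/3125, 1353/3125]
  B: [1804/3125, 1321/3125]

(P^5)[B -> B] = 1321/3125

Answer: 1321/3125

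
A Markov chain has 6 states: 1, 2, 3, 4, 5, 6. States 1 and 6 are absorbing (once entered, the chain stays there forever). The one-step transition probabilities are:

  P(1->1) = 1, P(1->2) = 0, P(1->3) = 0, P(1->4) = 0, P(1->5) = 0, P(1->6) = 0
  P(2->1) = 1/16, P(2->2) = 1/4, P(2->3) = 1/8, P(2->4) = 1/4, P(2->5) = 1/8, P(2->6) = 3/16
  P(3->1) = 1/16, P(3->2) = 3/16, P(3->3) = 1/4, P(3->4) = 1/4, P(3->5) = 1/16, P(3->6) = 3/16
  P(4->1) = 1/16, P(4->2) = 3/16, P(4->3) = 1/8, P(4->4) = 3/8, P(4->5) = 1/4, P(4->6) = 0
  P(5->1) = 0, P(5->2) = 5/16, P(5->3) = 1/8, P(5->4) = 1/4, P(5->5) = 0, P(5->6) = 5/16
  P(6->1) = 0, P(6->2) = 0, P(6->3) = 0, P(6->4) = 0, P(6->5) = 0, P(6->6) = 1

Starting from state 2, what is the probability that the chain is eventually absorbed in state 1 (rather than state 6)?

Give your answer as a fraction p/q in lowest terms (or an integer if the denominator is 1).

Let a_i = P(absorbed in 1 | start in state i).
Boundary conditions: a_1 = 1, a_6 = 0.
For each transient state i, a_i = sum_j P(i->j) * a_j:
  a_2 = 1/16*a_1 + 1/4*a_2 + 1/8*a_3 + 1/4*a_4 + 1/8*a_5 + 3/16*a_6
  a_3 = 1/16*a_1 + 3/16*a_2 + 1/4*a_3 + 1/4*a_4 + 1/16*a_5 + 3/16*a_6
  a_4 = 1/16*a_1 + 3/16*a_2 + 1/8*a_3 + 3/8*a_4 + 1/4*a_5 + 0*a_6
  a_5 = 0*a_1 + 5/16*a_2 + 1/8*a_3 + 1/4*a_4 + 0*a_5 + 5/16*a_6

Substituting a_1 = 1 and a_6 = 0, rearrange to (I - Q) a = r where r[i] = P(i -> 1):
  [3/4, -1/8, -1/4, -1/8] . (a_2, a_3, a_4, a_5) = 1/16
  [-3/16, 3/4, -1/4, -1/16] . (a_2, a_3, a_4, a_5) = 1/16
  [-3/16, -1/8, 5/8, -1/4] . (a_2, a_3, a_4, a_5) = 1/16
  [-5/16, -1/8, -1/4, 1] . (a_2, a_3, a_4, a_5) = 0

Solving yields:
  a_2 = 109/413
  a_3 = 1555/5782
  a_4 = 1795/5782
  a_5 = 80/413

Starting state is 2, so the absorption probability is a_2 = 109/413.

Answer: 109/413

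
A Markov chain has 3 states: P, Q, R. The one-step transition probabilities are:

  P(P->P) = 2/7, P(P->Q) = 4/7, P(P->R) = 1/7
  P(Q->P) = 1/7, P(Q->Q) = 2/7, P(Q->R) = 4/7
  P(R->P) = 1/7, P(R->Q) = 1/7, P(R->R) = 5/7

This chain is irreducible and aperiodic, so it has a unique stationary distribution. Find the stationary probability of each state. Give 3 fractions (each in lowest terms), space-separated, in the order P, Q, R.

The stationary distribution satisfies pi = pi * P, i.e.:
  pi_P = 2/7*pi_P + 1/7*pi_Q + 1/7*pi_R
  pi_Q = 4/7*pi_P + 2/7*pi_Q + 1/7*pi_R
  pi_R = 1/7*pi_P + 4/7*pi_Q + 5/7*pi_R
with normalization: pi_P + pi_Q + pi_R = 1.

Using the first 2 balance equations plus normalization, the linear system A*pi = b is:
  [-5/7, 1/7, 1/7] . pi = 0
  [4/7, -5/7, 1/7] . pi = 0
  [1, 1, 1] . pi = 1

Solving yields:
  pi_P = 1/6
  pi_Q = 1/4
  pi_R = 7/12

Verification (pi * P):
  1/6*2/7 + 1/4*1/7 + 7/12*1/7 = 1/6 = pi_P  (ok)
  1/6*4/7 + 1/4*2/7 + 7/12*1/7 = 1/4 = pi_Q  (ok)
  1/6*1/7 + 1/4*4/7 + 7/12*5/7 = 7/12 = pi_R  (ok)

Answer: 1/6 1/4 7/12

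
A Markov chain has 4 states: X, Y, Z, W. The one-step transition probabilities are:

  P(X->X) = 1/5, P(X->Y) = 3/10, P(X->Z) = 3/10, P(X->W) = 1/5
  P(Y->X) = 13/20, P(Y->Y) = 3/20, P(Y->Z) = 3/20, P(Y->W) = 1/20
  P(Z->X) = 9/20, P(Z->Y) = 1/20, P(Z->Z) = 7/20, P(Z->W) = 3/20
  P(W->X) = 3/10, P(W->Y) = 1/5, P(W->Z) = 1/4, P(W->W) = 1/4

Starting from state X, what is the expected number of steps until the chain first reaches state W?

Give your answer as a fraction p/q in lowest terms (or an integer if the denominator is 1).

Let h_i = expected steps to first reach W from state i.
Boundary: h_W = 0.
First-step equations for the other states:
  h_X = 1 + 1/5*h_X + 3/10*h_Y + 3/10*h_Z + 1/5*h_W
  h_Y = 1 + 13/20*h_X + 3/20*h_Y + 3/20*h_Z + 1/20*h_W
  h_Z = 1 + 9/20*h_X + 1/20*h_Y + 7/20*h_Z + 3/20*h_W

Substituting h_W = 0 and rearranging gives the linear system (I - Q) h = 1:
  [4/5, -3/10, -3/10] . (h_X, h_Y, h_Z) = 1
  [-13/20, 17/20, -3/20] . (h_X, h_Y, h_Z) = 1
  [-9/20, -1/20, 13/20] . (h_X, h_Y, h_Z) = 1

Solving yields:
  h_X = 2110/329
  h_Y = 340/47
  h_Z = 2150/329

Starting state is X, so the expected hitting time is h_X = 2110/329.

Answer: 2110/329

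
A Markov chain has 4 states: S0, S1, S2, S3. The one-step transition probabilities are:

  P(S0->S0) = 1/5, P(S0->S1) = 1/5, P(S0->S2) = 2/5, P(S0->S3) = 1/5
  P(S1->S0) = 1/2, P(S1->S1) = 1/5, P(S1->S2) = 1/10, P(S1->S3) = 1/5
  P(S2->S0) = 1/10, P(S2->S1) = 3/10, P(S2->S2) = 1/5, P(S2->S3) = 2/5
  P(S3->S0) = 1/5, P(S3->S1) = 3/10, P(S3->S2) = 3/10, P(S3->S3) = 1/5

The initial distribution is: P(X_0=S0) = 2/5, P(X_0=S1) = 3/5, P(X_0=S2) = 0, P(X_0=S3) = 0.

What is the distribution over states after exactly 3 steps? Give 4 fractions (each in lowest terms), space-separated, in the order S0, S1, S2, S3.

Propagating the distribution step by step (d_{t+1} = d_t * P):
d_0 = (S0=2/5, S1=3/5, S2=0, S3=0)
  d_1[S0] = 2/5*1/5 + 3/5*1/2 + 0*1/10 + 0*1/5 = 19/50
  d_1[S1] = 2/5*1/5 + 3/5*1/5 + 0*3/10 + 0*3/10 = 1/5
  d_1[S2] = 2/5*2/5 + 3/5*1/10 + 0*1/5 + 0*3/10 = 11/50
  d_1[S3] = 2/5*1/5 + 3/5*1/5 + 0*2/5 + 0*1/5 = 1/5
d_1 = (S0=19/50, S1=1/5, S2=11/50, S3=1/5)
  d_2[S0] = 19/50*1/5 + 1/5*1/2 + 11/50*1/10 + 1/5*1/5 = 119/500
  d_2[S1] = 19/50*1/5 + 1/5*1/5 + 11/50*3/10 + 1/5*3/10 = 121/500
  d_2[S2] = 19/50*2/5 + 1/5*1/10 + 11/50*1/5 + 1/5*3/10 = 69/250
  d_2[S3] = 19/50*1/5 + 1/5*1/5 + 11/50*2/5 + 1/5*1/5 = 61/250
d_2 = (S0=119/500, S1=121/500, S2=69/250, S3=61/250)
  d_3[S0] = 119/500*1/5 + 121/500*1/2 + 69/250*1/10 + 61/250*1/5 = 49/200
  d_3[S1] = 119/500*1/5 + 121/500*1/5 + 69/250*3/10 + 61/250*3/10 = 63/250
  d_3[S2] = 119/500*2/5 + 121/500*1/10 + 69/250*1/5 + 61/250*3/10 = 1239/5000
  d_3[S3] = 119/500*1/5 + 121/500*1/5 + 69/250*2/5 + 61/250*1/5 = 319/1250
d_3 = (S0=49/200, S1=63/250, S2=1239/5000, S3=319/1250)

Answer: 49/200 63/250 1239/5000 319/1250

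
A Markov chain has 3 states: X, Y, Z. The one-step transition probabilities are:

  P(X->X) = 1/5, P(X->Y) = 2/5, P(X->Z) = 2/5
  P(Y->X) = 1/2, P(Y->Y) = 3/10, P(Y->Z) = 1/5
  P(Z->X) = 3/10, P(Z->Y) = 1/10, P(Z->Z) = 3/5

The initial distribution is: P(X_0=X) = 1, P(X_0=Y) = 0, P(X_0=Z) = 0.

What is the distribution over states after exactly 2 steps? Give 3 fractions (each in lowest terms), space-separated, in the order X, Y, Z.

Propagating the distribution step by step (d_{t+1} = d_t * P):
d_0 = (X=1, Y=0, Z=0)
  d_1[X] = 1*1/5 + 0*1/2 + 0*3/10 = 1/5
  d_1[Y] = 1*2/5 + 0*3/10 + 0*1/10 = 2/5
  d_1[Z] = 1*2/5 + 0*1/5 + 0*3/5 = 2/5
d_1 = (X=1/5, Y=2/5, Z=2/5)
  d_2[X] = 1/5*1/5 + 2/5*1/2 + 2/5*3/10 = 9/25
  d_2[Y] = 1/5*2/5 + 2/5*3/10 + 2/5*1/10 = 6/25
  d_2[Z] = 1/5*2/5 + 2/5*1/5 + 2/5*3/5 = 2/5
d_2 = (X=9/25, Y=6/25, Z=2/5)

Answer: 9/25 6/25 2/5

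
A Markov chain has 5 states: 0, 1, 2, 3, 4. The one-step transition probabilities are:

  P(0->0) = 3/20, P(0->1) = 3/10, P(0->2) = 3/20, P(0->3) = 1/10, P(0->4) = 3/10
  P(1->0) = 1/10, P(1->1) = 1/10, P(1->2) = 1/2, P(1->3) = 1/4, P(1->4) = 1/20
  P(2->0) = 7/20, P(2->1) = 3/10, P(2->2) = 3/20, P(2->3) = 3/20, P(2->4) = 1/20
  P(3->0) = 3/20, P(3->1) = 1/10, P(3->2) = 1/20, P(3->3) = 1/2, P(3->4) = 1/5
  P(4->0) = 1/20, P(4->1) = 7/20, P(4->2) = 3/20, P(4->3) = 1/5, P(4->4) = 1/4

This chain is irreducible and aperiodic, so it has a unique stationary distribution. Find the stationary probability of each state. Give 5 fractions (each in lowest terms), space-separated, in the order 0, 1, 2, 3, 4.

The stationary distribution satisfies pi = pi * P, i.e.:
  pi_0 = 3/20*pi_0 + 1/10*pi_1 + 7/20*pi_2 + 3/20*pi_3 + 1/20*pi_4
  pi_1 = 3/10*pi_0 + 1/10*pi_1 + 3/10*pi_2 + 1/10*pi_3 + 7/20*pi_4
  pi_2 = 3/20*pi_0 + 1/2*pi_1 + 3/20*pi_2 + 1/20*pi_3 + 3/20*pi_4
  pi_3 = 1/10*pi_0 + 1/4*pi_1 + 3/20*pi_2 + 1/2*pi_3 + 1/5*pi_4
  pi_4 = 3/10*pi_0 + 1/20*pi_1 + 1/20*pi_2 + 1/5*pi_3 + 1/4*pi_4
with normalization: pi_0 + pi_1 + pi_2 + pi_3 + pi_4 = 1.

Using the first 4 balance equations plus normalization, the linear system A*pi = b is:
  [-17/20, 1/10, 7/20, 3/20, 1/20] . pi = 0
  [3/10, -9/10, 3/10, 1/10, 7/20] . pi = 0
  [3/20, 1/2, -17/20, 1/20, 3/20] . pi = 0
  [1/10, 1/4, 3/20, -1/2, 1/5] . pi = 0
  [1, 1, 1, 1, 1] . pi = 1

Solving yields:
  pi_0 = 3517/21615
  pi_1 = 4601/21615
  pi_2 = 4283/21615
  pi_3 = 5696/21615
  pi_4 = 3518/21615

Verification (pi * P):
  3517/21615*3/20 + 4601/21615*1/10 + 4283/21615*7/20 + 5696/21615*3/20 + 3518/21615*1/20 = 3517/21615 = pi_0  (ok)
  3517/21615*3/10 + 4601/21615*1/10 + 4283/21615*3/10 + 5696/21615*1/10 + 3518/21615*7/20 = 4601/21615 = pi_1  (ok)
  3517/21615*3/20 + 4601/21615*1/2 + 4283/21615*3/20 + 5696/21615*1/20 + 3518/21615*3/20 = 4283/21615 = pi_2  (ok)
  3517/21615*1/10 + 4601/21615*1/4 + 4283/21615*3/20 + 5696/21615*1/2 + 3518/21615*1/5 = 5696/21615 = pi_3  (ok)
  3517/21615*3/10 + 4601/21615*1/20 + 4283/21615*1/20 + 5696/21615*1/5 + 3518/21615*1/4 = 3518/21615 = pi_4  (ok)

Answer: 3517/21615 4601/21615 4283/21615 5696/21615 3518/21615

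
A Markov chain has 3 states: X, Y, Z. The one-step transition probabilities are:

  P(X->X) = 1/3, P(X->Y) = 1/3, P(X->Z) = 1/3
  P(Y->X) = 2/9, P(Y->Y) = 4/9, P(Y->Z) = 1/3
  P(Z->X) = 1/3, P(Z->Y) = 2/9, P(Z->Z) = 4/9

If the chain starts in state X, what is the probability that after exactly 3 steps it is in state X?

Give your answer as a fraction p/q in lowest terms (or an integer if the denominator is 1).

Answer: 8/27

Derivation:
Computing P^3 by repeated multiplication:
P^1 =
  X: [1/3, 1/3, 1/3]
  Y: [2/9, 4/9, 1/3]
  Z: [1/3, 2/9, 4/9]
P^2 =
  X: [8/27, 1/3, 10/27]
  Y: [23/81, 28/81, 10/27]
  Z: [25/81, 25/81, 31/81]
P^3 =
  X: [8/27, 80/243, 91/243]
  Y: [215/729, 241/729, 91/243]
  Z: [218/729, 79/243, 274/729]

(P^3)[X -> X] = 8/27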